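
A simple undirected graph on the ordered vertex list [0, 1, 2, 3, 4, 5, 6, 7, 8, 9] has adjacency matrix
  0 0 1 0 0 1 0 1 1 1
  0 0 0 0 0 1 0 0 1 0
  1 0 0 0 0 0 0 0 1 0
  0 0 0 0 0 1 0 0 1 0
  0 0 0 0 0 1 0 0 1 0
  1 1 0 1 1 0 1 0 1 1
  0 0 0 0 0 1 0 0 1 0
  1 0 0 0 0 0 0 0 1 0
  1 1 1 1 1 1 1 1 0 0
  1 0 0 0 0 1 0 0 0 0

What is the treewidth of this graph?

A width-2 tree decomposition is:
Bags: B1 = {0, 5, 8}  B2 = {0, 2, 8}  B3 = {5, 6, 8}  B4 = {3, 5, 8}  B5 = {0, 5, 9}  B6 = {0, 7, 8}  B7 = {1, 5, 8}  B8 = {4, 5, 8}
Tree: B1–B2, B1–B3, B3–B4, B1–B5, B1–B6, B1–B7, B4–B8
Every bag has size at most 3, so the width is 3 − 1 = 2 and tw(G) ≤ 2. Conversely, {0, 2, 8} is a clique of size 3, and the vertices of any clique must share a bag in every tree decomposition; so some bag has ≥ 3 vertices and tw(G) ≥ 2. Combining the bounds, tw(G) = 2.

2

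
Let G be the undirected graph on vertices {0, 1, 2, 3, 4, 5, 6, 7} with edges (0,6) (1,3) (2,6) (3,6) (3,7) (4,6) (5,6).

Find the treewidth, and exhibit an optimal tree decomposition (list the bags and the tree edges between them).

Every bag has size at most 2, so the width is 2 − 1 = 1 and tw(G) ≤ 1. Since G has at least one edge (e.g. 6–5), it is not an edgeless graph, so tw(G) ≥ 1. Therefore the treewidth is 1.

Treewidth 1.
Bags: B1 = {5, 6}  B2 = {3, 6}  B3 = {1, 3}  B4 = {2, 6}  B5 = {4, 6}  B6 = {0, 6}  B7 = {3, 7}
Tree: B1–B2, B2–B3, B1–B4, B4–B5, B1–B6, B3–B7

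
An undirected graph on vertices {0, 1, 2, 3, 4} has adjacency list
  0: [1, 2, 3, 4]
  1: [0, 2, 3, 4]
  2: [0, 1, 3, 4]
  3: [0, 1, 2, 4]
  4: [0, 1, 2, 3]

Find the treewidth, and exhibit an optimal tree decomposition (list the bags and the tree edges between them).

Treewidth 4.
One such decomposition:
Bags: B1 = {0, 1, 2, 3, 4}
Tree: (single bag)

With just one bag of size 5, the width is 5 − 1 = 4, so tw(G) ≤ 4. On the other hand G contains the 5-clique {0, 1, 2, 3, 4}. A clique must lie in a single bag of any decomposition, so no decomposition can have width below 4. Combining the bounds, tw(G) = 4.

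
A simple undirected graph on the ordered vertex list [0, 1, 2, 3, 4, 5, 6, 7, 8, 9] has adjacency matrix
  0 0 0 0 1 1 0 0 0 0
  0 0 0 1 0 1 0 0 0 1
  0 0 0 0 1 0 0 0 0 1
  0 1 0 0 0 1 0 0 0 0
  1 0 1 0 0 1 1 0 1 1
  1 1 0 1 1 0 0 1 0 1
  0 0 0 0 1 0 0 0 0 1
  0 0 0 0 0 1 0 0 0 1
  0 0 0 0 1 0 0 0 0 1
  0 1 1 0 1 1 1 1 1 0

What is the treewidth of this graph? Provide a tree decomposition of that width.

Treewidth 2.
One optimal decomposition is:
Bags: B1 = {4, 5, 9}  B2 = {1, 5, 9}  B3 = {4, 6, 9}  B4 = {0, 4, 5}  B5 = {1, 3, 5}  B6 = {5, 7, 9}  B7 = {2, 4, 9}  B8 = {4, 8, 9}
Tree: B1–B2, B1–B3, B1–B4, B2–B5, B2–B6, B3–B7, B7–B8

Every bag has size at most 3, so the width is 3 − 1 = 2 and tw(G) ≤ 2. Conversely, {0, 4, 5} is a clique of size 3, and the vertices of any clique must share a bag in every tree decomposition; so some bag has ≥ 3 vertices and tw(G) ≥ 2. Therefore the treewidth is 2.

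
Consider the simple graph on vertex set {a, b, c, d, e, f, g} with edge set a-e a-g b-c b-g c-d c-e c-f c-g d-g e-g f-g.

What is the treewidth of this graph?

2

A width-2 tree decomposition is:
Bags: B1 = {c, e, g}  B2 = {b, c, g}  B3 = {c, f, g}  B4 = {c, d, g}  B5 = {a, e, g}
Tree: B1–B2, B1–B3, B2–B4, B1–B5
The largest bag has 3 vertices, giving width 2; this decomposition certifies tw(G) ≤ 2. On the other hand G contains the 3-clique {c, d, g}. A clique must lie in a single bag of any decomposition, so no decomposition can have width below 2. Therefore the treewidth is 2.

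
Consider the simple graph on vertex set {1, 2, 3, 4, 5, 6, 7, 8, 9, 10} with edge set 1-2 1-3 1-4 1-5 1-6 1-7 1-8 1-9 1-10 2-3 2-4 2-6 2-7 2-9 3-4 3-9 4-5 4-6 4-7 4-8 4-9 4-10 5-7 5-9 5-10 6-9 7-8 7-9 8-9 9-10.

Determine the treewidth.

A width-4 tree decomposition is:
Bags: B1 = {1, 2, 4, 7, 9}  B2 = {1, 4, 7, 8, 9}  B3 = {1, 4, 5, 7, 9}  B4 = {1, 2, 4, 6, 9}  B5 = {1, 2, 3, 4, 9}  B6 = {1, 4, 5, 9, 10}
Tree: B1–B2, B1–B3, B1–B4, B4–B5, B3–B6
Each bag holds 5 vertices, so the decomposition has width 4, which upper-bounds the treewidth. For the lower bound, the 5 vertices {1, 4, 7, 8, 9} are pairwise adjacent, and any tree decomposition puts a clique entirely inside one bag — forcing width ≥ 4. The upper and lower bounds meet at 4, so that is the treewidth.

4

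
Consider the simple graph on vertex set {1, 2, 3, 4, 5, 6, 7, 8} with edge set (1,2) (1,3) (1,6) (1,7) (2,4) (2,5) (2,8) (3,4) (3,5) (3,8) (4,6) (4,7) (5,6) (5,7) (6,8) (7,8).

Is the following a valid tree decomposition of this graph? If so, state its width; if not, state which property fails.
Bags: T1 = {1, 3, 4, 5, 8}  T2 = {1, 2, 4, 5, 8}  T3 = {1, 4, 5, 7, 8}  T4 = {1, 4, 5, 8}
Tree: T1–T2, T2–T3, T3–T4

No — vertex 6 appears in no bag.

A tree decomposition must satisfy three properties: every vertex lies in some bag; for every edge, both endpoints lie together in some bag; and for every vertex, the bags containing it form a connected subtree. Here vertex 6 appears in no bag, so the decomposition is invalid.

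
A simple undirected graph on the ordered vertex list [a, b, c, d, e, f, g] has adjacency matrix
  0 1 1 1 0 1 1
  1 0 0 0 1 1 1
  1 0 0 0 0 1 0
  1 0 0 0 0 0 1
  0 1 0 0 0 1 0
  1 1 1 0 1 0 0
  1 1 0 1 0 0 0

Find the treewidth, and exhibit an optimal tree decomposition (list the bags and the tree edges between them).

Every bag has size at most 3, so the width is 3 − 1 = 2 and tw(G) ≤ 2. For the lower bound, the 3 vertices {b, e, f} are pairwise adjacent, and any tree decomposition puts a clique entirely inside one bag — forcing width ≥ 2. Therefore the treewidth is 2.

Treewidth 2.
One such decomposition:
Bags: B1 = {a, b, f}  B2 = {a, c, f}  B3 = {a, b, g}  B4 = {a, d, g}  B5 = {b, e, f}
Tree: B1–B2, B1–B3, B3–B4, B1–B5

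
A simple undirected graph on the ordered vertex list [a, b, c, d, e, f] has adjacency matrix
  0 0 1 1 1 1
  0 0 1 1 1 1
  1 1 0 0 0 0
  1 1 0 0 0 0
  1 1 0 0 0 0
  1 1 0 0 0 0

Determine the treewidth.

A width-2 tree decomposition is:
Bags: B1 = {a, b, d}  B2 = {a, b, c}  B3 = {a, b, e}  B4 = {a, b, f}
Tree: B1–B2, B2–B3, B3–B4
The largest bag has 3 vertices, giving width 2; this decomposition certifies tw(G) ≤ 2. For the lower bound, G contains the cycle d–b–c–a–d, so G is not a forest; only forests have treewidth ≤ 1, hence tw(G) ≥ 2. The upper and lower bounds meet at 2, so that is the treewidth.

2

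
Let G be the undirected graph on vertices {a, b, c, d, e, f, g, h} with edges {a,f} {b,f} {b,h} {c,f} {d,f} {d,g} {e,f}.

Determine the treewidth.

1

A width-1 tree decomposition is:
Bags: B1 = {c, f}  B2 = {d, f}  B3 = {b, f}  B4 = {b, h}  B5 = {d, g}  B6 = {a, f}  B7 = {e, f}
Tree: B1–B2, B1–B3, B3–B4, B2–B5, B2–B6, B2–B7
The largest bag has 2 vertices, giving width 1; this decomposition certifies tw(G) ≤ 1. Since G has at least one edge (e.g. f–c), it is not an edgeless graph, so tw(G) ≥ 1. Combining the bounds, tw(G) = 1.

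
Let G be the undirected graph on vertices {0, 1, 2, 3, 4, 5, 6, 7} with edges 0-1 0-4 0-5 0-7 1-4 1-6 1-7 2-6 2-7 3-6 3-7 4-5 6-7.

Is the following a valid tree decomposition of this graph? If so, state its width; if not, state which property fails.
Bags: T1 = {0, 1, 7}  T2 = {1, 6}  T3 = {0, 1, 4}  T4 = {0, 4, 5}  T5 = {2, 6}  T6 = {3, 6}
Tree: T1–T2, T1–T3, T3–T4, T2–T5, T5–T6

A tree decomposition must satisfy three properties: every vertex lies in some bag; for every edge, both endpoints lie together in some bag; and for every vertex, the bags containing it form a connected subtree. Here edge (7,6) lies in no bag, so the decomposition is invalid.

No — edge (7,6) lies in no bag.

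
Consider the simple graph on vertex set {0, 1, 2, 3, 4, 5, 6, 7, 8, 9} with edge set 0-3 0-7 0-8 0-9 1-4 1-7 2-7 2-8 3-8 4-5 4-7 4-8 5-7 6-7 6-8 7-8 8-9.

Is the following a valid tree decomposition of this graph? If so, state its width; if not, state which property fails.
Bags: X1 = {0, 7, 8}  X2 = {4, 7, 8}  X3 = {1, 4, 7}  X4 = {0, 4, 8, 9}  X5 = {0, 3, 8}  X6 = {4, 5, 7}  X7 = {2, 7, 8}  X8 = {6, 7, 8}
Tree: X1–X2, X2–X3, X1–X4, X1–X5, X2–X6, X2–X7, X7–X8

A tree decomposition must satisfy three properties: every vertex lies in some bag; for every edge, both endpoints lie together in some bag; and for every vertex, the bags containing it form a connected subtree. Here bags containing vertex 4 are not connected in the tree, so the decomposition is invalid.

No — bags containing vertex 4 are not connected in the tree.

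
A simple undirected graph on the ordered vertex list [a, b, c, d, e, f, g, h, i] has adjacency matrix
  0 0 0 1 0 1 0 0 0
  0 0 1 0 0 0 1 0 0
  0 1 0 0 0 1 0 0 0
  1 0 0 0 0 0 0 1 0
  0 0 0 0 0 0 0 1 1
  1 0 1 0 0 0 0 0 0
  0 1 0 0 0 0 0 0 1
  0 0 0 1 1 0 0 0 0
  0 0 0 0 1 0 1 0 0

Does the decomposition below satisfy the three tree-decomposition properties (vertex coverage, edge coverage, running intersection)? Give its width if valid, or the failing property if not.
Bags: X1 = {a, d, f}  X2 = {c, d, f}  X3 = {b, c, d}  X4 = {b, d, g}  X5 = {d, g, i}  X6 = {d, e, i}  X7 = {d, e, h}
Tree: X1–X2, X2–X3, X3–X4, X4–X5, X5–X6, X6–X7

Yes; width 2.

Every vertex of G appears in some bag (union = {a, b, c, d, e, f, g, h, i}); every edge is covered by a bag; and for each vertex v the set of bags containing v is connected in the bag tree. The decomposition is therefore valid. The largest bag has 3 vertices, so the width is 2.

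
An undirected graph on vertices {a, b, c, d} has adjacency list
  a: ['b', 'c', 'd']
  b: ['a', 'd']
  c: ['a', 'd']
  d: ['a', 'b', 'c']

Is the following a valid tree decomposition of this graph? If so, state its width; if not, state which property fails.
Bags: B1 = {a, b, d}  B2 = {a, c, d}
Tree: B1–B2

Vertex coverage: the bags together contain {a, b, c, d}, the full vertex set. Edge coverage: each edge of G has both endpoints in at least one bag. Running intersection: for every vertex, the bags containing it form a connected subtree. All three properties hold, so this is a valid tree decomposition of width max|bag| − 1 = 2, and hence tw(G) ≤ 2.

Yes; width 2.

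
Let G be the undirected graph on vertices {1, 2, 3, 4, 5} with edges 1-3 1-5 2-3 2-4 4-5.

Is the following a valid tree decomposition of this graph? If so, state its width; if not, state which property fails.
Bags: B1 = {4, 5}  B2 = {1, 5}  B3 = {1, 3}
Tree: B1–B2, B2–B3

No — vertex 2 appears in no bag.

A tree decomposition must satisfy three properties: every vertex lies in some bag; for every edge, both endpoints lie together in some bag; and for every vertex, the bags containing it form a connected subtree. Here vertex 2 appears in no bag, so the decomposition is invalid.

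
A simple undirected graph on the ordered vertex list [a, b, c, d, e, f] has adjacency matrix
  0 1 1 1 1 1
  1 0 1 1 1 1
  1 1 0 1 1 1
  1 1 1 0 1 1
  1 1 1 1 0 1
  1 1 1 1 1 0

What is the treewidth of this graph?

A width-5 tree decomposition is:
Bags: B1 = {a, b, c, d, e, f}
Tree: (single bag)
A single bag containing all 6 vertices is trivially a valid decomposition of width 5. For the lower bound, the 6 vertices {a, b, c, d, e, f} are pairwise adjacent, and any tree decomposition puts a clique entirely inside one bag — forcing width ≥ 5. The upper and lower bounds meet at 5, so that is the treewidth.

5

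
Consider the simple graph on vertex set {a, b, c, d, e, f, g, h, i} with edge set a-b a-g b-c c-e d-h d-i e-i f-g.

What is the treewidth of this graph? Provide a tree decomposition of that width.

Every bag has size at most 2, so the width is 2 − 1 = 1 and tw(G) ≤ 1. Since G has at least one edge (e.g. f–g), it is not an edgeless graph, so tw(G) ≥ 1. The upper and lower bounds meet at 1, so that is the treewidth.

Treewidth 1.
Bags: B1 = {f, g}  B2 = {a, g}  B3 = {a, b}  B4 = {b, c}  B5 = {c, e}  B6 = {e, i}  B7 = {d, i}  B8 = {d, h}
Tree: B1–B2, B2–B3, B3–B4, B4–B5, B5–B6, B6–B7, B7–B8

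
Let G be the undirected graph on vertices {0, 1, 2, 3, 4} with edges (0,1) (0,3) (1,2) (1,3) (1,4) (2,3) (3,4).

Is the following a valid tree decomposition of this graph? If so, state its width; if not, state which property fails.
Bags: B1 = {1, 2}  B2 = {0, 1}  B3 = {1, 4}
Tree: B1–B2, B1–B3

A tree decomposition must satisfy three properties: every vertex lies in some bag; for every edge, both endpoints lie together in some bag; and for every vertex, the bags containing it form a connected subtree. Here vertex 3 appears in no bag, so the decomposition is invalid.

No — vertex 3 appears in no bag.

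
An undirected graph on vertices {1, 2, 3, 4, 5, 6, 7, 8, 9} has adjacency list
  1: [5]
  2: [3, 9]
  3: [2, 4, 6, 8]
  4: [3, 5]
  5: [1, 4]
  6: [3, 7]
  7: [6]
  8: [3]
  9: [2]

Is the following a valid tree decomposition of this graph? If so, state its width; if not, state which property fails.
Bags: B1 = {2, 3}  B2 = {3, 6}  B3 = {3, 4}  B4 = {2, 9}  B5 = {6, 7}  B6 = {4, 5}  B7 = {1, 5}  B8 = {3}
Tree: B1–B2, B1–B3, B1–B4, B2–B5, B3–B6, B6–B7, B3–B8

No — vertex 8 appears in no bag.

A tree decomposition must satisfy three properties: every vertex lies in some bag; for every edge, both endpoints lie together in some bag; and for every vertex, the bags containing it form a connected subtree. Here vertex 8 appears in no bag, so the decomposition is invalid.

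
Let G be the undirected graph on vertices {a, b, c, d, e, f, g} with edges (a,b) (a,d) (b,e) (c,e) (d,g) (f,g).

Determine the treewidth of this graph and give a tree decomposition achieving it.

The largest bag has 2 vertices, giving width 1; this decomposition certifies tw(G) ≤ 1. G has an edge, so its treewidth is at least 1. The upper and lower bounds meet at 1, so that is the treewidth.

Treewidth 1.
Bags: B1 = {c, e}  B2 = {b, e}  B3 = {a, b}  B4 = {a, d}  B5 = {d, g}  B6 = {f, g}
Tree: B1–B2, B2–B3, B3–B4, B4–B5, B5–B6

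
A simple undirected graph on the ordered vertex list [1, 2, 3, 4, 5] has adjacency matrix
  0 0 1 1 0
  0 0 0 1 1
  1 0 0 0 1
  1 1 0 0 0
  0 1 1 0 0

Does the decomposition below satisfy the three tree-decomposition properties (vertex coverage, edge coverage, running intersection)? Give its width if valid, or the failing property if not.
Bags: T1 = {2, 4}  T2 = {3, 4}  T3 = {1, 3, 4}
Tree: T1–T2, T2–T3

A tree decomposition must satisfy three properties: every vertex lies in some bag; for every edge, both endpoints lie together in some bag; and for every vertex, the bags containing it form a connected subtree. Here vertex 5 appears in no bag, so the decomposition is invalid.

No — vertex 5 appears in no bag.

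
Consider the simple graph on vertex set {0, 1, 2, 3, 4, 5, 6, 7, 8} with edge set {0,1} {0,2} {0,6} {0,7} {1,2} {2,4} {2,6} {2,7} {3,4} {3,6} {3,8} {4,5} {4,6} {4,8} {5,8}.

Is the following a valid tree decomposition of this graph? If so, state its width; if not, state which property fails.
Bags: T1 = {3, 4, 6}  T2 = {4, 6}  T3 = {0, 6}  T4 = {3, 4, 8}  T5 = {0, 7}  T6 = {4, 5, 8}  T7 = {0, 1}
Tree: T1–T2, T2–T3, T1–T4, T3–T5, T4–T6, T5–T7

A tree decomposition must satisfy three properties: every vertex lies in some bag; for every edge, both endpoints lie together in some bag; and for every vertex, the bags containing it form a connected subtree. Here vertex 2 appears in no bag, so the decomposition is invalid.

No — vertex 2 appears in no bag.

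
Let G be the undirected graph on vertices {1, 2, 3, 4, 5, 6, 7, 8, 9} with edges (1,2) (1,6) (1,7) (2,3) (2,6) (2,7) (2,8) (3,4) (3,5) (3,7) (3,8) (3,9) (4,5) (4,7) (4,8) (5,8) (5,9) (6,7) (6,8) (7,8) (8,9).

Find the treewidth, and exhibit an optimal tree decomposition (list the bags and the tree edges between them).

Every bag has size at most 4, so the width is 4 − 1 = 3 and tw(G) ≤ 3. On the other hand G contains the 4-clique {3, 5, 8, 9}. A clique must lie in a single bag of any decomposition, so no decomposition can have width below 3. Therefore the treewidth is 3.

Treewidth 3.
Bags: B1 = {3, 4, 5, 8}  B2 = {3, 4, 7, 8}  B3 = {2, 3, 7, 8}  B4 = {2, 6, 7, 8}  B5 = {1, 2, 6, 7}  B6 = {3, 5, 8, 9}
Tree: B1–B2, B2–B3, B3–B4, B4–B5, B1–B6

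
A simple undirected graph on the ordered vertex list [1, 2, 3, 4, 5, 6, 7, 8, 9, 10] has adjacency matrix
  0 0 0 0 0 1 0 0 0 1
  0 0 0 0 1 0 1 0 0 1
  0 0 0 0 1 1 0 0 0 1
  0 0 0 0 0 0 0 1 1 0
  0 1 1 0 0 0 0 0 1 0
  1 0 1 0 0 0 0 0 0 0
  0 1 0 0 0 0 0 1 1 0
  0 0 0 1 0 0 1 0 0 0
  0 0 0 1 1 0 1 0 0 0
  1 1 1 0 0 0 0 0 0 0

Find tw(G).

2

A width-2 tree decomposition is:
Bags: B1 = {1, 6, 10}  B2 = {3, 6, 10}  B3 = {2, 3, 10}  B4 = {2, 3, 5}  B5 = {2, 5, 7}  B6 = {5, 7, 9}  B7 = {7, 8, 9}  B8 = {4, 8, 9}
Tree: B1–B2, B2–B3, B3–B4, B4–B5, B5–B6, B6–B7, B7–B8
The largest bag has 3 vertices, giving width 2; this decomposition certifies tw(G) ≤ 2. The edges 1–6–3–10–1 form a cycle, so G is not a tree and its treewidth is at least 2. Therefore the treewidth is 2.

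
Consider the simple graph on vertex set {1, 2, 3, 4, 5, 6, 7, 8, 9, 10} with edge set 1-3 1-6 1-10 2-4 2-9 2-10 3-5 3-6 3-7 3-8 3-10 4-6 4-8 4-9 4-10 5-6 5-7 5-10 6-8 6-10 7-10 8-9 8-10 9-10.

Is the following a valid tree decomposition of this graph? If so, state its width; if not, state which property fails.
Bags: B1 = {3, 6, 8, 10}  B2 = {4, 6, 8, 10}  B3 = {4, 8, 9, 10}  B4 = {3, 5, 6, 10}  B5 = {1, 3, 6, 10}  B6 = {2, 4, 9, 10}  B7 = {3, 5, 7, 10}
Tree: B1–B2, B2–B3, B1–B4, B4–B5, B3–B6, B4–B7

Vertex coverage: the bags together contain {1, 2, 3, 4, 5, 6, 7, 8, 9, 10}, the full vertex set. Edge coverage: each edge of G has both endpoints in at least one bag. Running intersection: for every vertex, the bags containing it form a connected subtree. All three properties hold, so this is a valid tree decomposition of width max|bag| − 1 = 3, and hence tw(G) ≤ 3.

Yes; width 3.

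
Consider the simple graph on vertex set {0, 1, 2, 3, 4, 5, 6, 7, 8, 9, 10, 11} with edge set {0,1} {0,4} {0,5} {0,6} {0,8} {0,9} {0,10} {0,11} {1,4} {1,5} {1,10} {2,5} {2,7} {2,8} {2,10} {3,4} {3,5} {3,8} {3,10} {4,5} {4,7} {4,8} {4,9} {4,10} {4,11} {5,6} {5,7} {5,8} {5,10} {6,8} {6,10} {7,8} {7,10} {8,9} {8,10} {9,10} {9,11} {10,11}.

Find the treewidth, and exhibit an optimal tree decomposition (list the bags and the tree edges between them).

Treewidth 4.
One such decomposition:
Bags: B1 = {4, 5, 7, 8, 10}  B2 = {0, 4, 5, 8, 10}  B3 = {0, 1, 4, 5, 10}  B4 = {0, 4, 8, 9, 10}  B5 = {0, 4, 9, 10, 11}  B6 = {3, 4, 5, 8, 10}  B7 = {2, 5, 7, 8, 10}  B8 = {0, 5, 6, 8, 10}
Tree: B1–B2, B2–B3, B2–B4, B4–B5, B2–B6, B1–B7, B2–B8

The largest bag has 5 vertices, giving width 4; this decomposition certifies tw(G) ≤ 4. On the other hand G contains the 5-clique {2, 5, 7, 8, 10}. A clique must lie in a single bag of any decomposition, so no decomposition can have width below 4. Therefore the treewidth is 4.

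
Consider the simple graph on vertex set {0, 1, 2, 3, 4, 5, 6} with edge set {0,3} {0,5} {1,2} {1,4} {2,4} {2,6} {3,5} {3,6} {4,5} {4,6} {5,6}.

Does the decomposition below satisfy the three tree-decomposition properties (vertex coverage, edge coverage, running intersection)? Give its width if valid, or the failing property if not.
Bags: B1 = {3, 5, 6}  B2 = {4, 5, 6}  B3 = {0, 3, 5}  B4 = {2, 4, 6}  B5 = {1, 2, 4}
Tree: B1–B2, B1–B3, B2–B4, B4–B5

Checking the three conditions: (i) the bags cover all of {0, 1, 2, 3, 4, 5, 6}; (ii) for each edge, some bag contains both endpoints; (iii) the bags containing any fixed vertex form a subtree. All hold, so the decomposition is valid with width 3 − 1 = 2.

Yes; width 2.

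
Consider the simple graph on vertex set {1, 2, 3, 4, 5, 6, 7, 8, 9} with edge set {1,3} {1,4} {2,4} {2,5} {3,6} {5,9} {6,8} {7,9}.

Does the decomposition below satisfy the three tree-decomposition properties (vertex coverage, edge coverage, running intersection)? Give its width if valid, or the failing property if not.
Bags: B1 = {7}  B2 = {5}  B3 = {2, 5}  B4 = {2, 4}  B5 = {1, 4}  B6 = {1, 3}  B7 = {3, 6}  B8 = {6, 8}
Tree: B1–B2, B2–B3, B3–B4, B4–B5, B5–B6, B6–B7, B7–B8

A tree decomposition must satisfy three properties: every vertex lies in some bag; for every edge, both endpoints lie together in some bag; and for every vertex, the bags containing it form a connected subtree. Here vertex 9 appears in no bag, so the decomposition is invalid.

No — vertex 9 appears in no bag.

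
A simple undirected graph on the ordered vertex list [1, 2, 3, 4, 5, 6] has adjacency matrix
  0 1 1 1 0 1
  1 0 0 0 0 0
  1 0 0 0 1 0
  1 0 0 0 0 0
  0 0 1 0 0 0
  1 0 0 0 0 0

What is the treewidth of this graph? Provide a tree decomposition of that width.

Each bag holds 2 vertices, so the decomposition has width 1, which upper-bounds the treewidth. G has an edge, so its treewidth is at least 1. Combining the bounds, tw(G) = 1.

Treewidth 1.
One optimal decomposition is:
Bags: B1 = {1, 2}  B2 = {1, 6}  B3 = {1, 3}  B4 = {1, 4}  B5 = {3, 5}
Tree: B1–B2, B1–B3, B2–B4, B3–B5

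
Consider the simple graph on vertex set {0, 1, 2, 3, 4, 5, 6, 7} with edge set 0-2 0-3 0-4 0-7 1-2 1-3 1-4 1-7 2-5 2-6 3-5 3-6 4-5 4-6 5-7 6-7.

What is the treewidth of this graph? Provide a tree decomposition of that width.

The largest bag has 5 vertices, giving width 4; this decomposition certifies tw(G) ≤ 4. For the lower bound: the 5 vertex sets {6,7}, {1,2}, {0,3}, {5}, {4} are disjoint, each induces a connected subgraph, and every pair is joined by at least one edge of G. Contracting each set to a single vertex therefore yields K_{5} as a minor, and since treewidth is minor-monotone, tw(G) ≥ tw(K_{5}) = 4. The upper and lower bounds meet at 4, so that is the treewidth.

Treewidth 4.
Bags: B1 = {0, 1, 5, 6, 7}  B2 = {0, 1, 2, 5, 6}  B3 = {0, 1, 3, 5, 6}  B4 = {0, 1, 4, 5, 6}
Tree: B1–B2, B2–B3, B3–B4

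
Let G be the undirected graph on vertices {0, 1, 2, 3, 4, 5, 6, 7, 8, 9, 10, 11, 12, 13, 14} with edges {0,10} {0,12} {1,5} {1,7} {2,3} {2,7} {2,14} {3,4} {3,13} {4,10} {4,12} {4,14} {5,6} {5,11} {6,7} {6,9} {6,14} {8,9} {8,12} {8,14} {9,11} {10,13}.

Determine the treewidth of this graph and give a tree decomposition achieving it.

Every bag has size at most 4, so the width is 4 − 1 = 3 and tw(G) ≤ 3. For the lower bound: the 4 vertex sets {1,5,11}, {7}, {6}, {2,8,9,14} are disjoint, each induces a connected subgraph, and every pair is joined by at least one edge of G. Contracting each set to a single vertex therefore yields K_{4} as a minor, and since treewidth is minor-monotone, tw(G) ≥ tw(K_{4}) = 3. Therefore the treewidth is 3.

Treewidth 3.
One such decomposition:
Bags: B1 = {1, 5, 7, 11}  B2 = {5, 6, 7, 11}  B3 = {6, 7, 9, 11}  B4 = {2, 6, 7, 9}  B5 = {2, 6, 9, 14}  B6 = {2, 8, 9, 14}  B7 = {2, 3, 8, 14}  B8 = {3, 4, 8, 14}  B9 = {3, 4, 8, 12}  B10 = {3, 4, 12, 13}  B11 = {4, 10, 12, 13}  B12 = {0, 10, 12, 13}
Tree: B1–B2, B2–B3, B3–B4, B4–B5, B5–B6, B6–B7, B7–B8, B8–B9, B9–B10, B10–B11, B11–B12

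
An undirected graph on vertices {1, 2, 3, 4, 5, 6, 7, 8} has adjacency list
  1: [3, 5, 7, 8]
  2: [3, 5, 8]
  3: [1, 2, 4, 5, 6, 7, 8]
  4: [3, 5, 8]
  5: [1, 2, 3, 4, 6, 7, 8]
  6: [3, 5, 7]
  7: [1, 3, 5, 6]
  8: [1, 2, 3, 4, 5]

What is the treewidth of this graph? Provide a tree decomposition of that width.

Every bag has size at most 4, so the width is 4 − 1 = 3 and tw(G) ≤ 3. For the lower bound, the 4 vertices {1, 3, 5, 8} are pairwise adjacent, and any tree decomposition puts a clique entirely inside one bag — forcing width ≥ 3. The upper and lower bounds meet at 3, so that is the treewidth.

Treewidth 3.
One optimal decomposition is:
Bags: B1 = {1, 3, 5, 8}  B2 = {1, 3, 5, 7}  B3 = {3, 4, 5, 8}  B4 = {3, 5, 6, 7}  B5 = {2, 3, 5, 8}
Tree: B1–B2, B1–B3, B2–B4, B1–B5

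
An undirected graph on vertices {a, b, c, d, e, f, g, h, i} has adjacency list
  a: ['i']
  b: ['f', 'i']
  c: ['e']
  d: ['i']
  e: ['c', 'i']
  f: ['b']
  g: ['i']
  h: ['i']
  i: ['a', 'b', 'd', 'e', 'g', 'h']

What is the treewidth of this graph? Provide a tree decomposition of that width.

Treewidth 1.
One such decomposition:
Bags: B1 = {a, i}  B2 = {g, i}  B3 = {b, i}  B4 = {d, i}  B5 = {h, i}  B6 = {b, f}  B7 = {e, i}  B8 = {c, e}
Tree: B1–B2, B1–B3, B2–B4, B3–B5, B3–B6, B4–B7, B7–B8

Each bag holds 2 vertices, so the decomposition has width 1, which upper-bounds the treewidth. G has an edge, so its treewidth is at least 1. Hence tw(G) = 1 exactly.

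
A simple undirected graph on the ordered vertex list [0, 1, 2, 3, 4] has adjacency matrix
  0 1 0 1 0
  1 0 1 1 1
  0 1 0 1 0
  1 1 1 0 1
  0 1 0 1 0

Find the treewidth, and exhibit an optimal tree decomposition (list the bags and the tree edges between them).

Treewidth 2.
One optimal decomposition is:
Bags: B1 = {1, 3, 4}  B2 = {0, 1, 3}  B3 = {1, 2, 3}
Tree: B1–B2, B1–B3

Each bag holds 3 vertices, so the decomposition has width 2, which upper-bounds the treewidth. On the other hand G contains the 3-clique {0, 1, 3}. A clique must lie in a single bag of any decomposition, so no decomposition can have width below 2. Hence tw(G) = 2 exactly.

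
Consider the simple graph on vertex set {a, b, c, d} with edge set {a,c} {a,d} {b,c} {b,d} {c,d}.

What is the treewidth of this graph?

2

A width-2 tree decomposition is:
Bags: B1 = {b, c, d}  B2 = {a, c, d}
Tree: B1–B2
The largest bag has 3 vertices, giving width 2; this decomposition certifies tw(G) ≤ 2. For the lower bound, the 3 vertices {a, c, d} are pairwise adjacent, and any tree decomposition puts a clique entirely inside one bag — forcing width ≥ 2. The upper and lower bounds meet at 2, so that is the treewidth.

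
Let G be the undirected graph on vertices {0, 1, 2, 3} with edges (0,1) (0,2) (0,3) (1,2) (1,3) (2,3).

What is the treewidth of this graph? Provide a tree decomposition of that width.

With just one bag of size 4, the width is 4 − 1 = 3, so tw(G) ≤ 3. For the lower bound, the 4 vertices {0, 1, 2, 3} are pairwise adjacent, and any tree decomposition puts a clique entirely inside one bag — forcing width ≥ 3. The upper and lower bounds meet at 3, so that is the treewidth.

Treewidth 3.
Bags: B1 = {0, 1, 2, 3}
Tree: (single bag)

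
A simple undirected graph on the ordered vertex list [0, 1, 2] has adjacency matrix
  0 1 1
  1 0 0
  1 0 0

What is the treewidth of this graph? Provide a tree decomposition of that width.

Treewidth 1.
One such decomposition:
Bags: B1 = {0, 1}  B2 = {0, 2}
Tree: B1–B2

Each bag holds 2 vertices, so the decomposition has width 1, which upper-bounds the treewidth. Any graph with an edge has treewidth ≥ 1, and G has the edge 1–0. The upper and lower bounds meet at 1, so that is the treewidth.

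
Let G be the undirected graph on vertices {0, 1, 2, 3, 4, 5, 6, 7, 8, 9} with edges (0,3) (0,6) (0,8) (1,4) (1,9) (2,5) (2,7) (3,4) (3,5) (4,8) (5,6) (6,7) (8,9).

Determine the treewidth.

A width-2 tree decomposition is:
Bags: B1 = {2, 6, 7}  B2 = {2, 5, 6}  B3 = {0, 5, 6}  B4 = {0, 3, 5}  B5 = {0, 3, 8}  B6 = {3, 4, 8}  B7 = {4, 8, 9}  B8 = {1, 4, 9}
Tree: B1–B2, B2–B3, B3–B4, B4–B5, B5–B6, B6–B7, B7–B8
Every bag has size at most 3, so the width is 3 − 1 = 2 and tw(G) ≤ 2. For the lower bound, G contains the cycle 7–2–5–6–7, so G is not a forest; only forests have treewidth ≤ 1, hence tw(G) ≥ 2. Combining the bounds, tw(G) = 2.

2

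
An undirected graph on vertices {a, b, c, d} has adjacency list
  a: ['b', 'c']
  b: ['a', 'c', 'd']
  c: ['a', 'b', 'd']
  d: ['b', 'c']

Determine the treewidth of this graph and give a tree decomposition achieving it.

Treewidth 2.
One optimal decomposition is:
Bags: B1 = {a, b, c}  B2 = {b, c, d}
Tree: B1–B2

Every bag has size at most 3, so the width is 3 − 1 = 2 and tw(G) ≤ 2. Conversely, {b, c, d} is a clique of size 3, and the vertices of any clique must share a bag in every tree decomposition; so some bag has ≥ 3 vertices and tw(G) ≥ 2. Hence tw(G) = 2 exactly.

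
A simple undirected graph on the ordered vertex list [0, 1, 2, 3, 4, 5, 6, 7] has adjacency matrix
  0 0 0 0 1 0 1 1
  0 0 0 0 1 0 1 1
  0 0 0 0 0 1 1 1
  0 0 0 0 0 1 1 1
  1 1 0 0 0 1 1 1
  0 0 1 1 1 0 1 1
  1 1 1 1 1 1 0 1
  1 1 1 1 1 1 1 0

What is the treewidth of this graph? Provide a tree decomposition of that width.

Every bag has size at most 4, so the width is 4 − 1 = 3 and tw(G) ≤ 3. For the lower bound, the 4 vertices {2, 5, 6, 7} are pairwise adjacent, and any tree decomposition puts a clique entirely inside one bag — forcing width ≥ 3. The upper and lower bounds meet at 3, so that is the treewidth.

Treewidth 3.
One such decomposition:
Bags: B1 = {0, 4, 6, 7}  B2 = {4, 5, 6, 7}  B3 = {2, 5, 6, 7}  B4 = {3, 5, 6, 7}  B5 = {1, 4, 6, 7}
Tree: B1–B2, B2–B3, B3–B4, B2–B5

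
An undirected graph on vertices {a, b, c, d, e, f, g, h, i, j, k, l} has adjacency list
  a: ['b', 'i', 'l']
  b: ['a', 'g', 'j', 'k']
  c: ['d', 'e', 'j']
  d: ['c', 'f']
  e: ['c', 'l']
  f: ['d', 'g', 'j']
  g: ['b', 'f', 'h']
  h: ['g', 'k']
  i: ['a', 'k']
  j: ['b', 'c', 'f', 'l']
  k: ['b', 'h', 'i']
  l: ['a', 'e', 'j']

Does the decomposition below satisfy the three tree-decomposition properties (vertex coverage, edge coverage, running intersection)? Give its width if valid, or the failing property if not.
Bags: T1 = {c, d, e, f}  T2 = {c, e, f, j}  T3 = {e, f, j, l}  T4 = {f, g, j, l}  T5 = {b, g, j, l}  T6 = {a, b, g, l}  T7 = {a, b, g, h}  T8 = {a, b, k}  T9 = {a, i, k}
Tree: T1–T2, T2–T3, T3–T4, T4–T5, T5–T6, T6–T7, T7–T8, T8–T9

A tree decomposition must satisfy three properties: every vertex lies in some bag; for every edge, both endpoints lie together in some bag; and for every vertex, the bags containing it form a connected subtree. Here edge (h,k) lies in no bag, so the decomposition is invalid.

No — edge (h,k) lies in no bag.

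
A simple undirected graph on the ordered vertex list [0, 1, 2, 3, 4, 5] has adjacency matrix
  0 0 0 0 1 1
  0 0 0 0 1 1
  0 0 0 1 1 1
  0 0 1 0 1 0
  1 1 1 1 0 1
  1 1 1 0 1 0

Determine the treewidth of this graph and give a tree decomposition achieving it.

Every bag has size at most 3, so the width is 3 − 1 = 2 and tw(G) ≤ 2. On the other hand G contains the 3-clique {2, 3, 4}. A clique must lie in a single bag of any decomposition, so no decomposition can have width below 2. Hence tw(G) = 2 exactly.

Treewidth 2.
One optimal decomposition is:
Bags: B1 = {1, 4, 5}  B2 = {0, 4, 5}  B3 = {2, 4, 5}  B4 = {2, 3, 4}
Tree: B1–B2, B1–B3, B3–B4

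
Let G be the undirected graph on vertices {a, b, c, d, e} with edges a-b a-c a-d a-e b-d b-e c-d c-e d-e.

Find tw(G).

3

A width-3 tree decomposition is:
Bags: B1 = {a, c, d, e}  B2 = {a, b, d, e}
Tree: B1–B2
Every bag has size at most 4, so the width is 4 − 1 = 3 and tw(G) ≤ 3. Conversely, {a, c, d, e} is a clique of size 4, and the vertices of any clique must share a bag in every tree decomposition; so some bag has ≥ 4 vertices and tw(G) ≥ 3. Therefore the treewidth is 3.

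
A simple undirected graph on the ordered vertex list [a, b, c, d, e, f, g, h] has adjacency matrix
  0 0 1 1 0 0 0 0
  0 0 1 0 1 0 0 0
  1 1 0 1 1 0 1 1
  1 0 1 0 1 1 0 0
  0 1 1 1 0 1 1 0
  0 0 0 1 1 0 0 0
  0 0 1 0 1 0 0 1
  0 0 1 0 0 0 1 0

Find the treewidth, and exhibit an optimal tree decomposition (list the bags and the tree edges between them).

Treewidth 2.
One optimal decomposition is:
Bags: B1 = {a, c, d}  B2 = {c, d, e}  B3 = {b, c, e}  B4 = {c, e, g}  B5 = {c, g, h}  B6 = {d, e, f}
Tree: B1–B2, B2–B3, B3–B4, B4–B5, B2–B6

Every bag has size at most 3, so the width is 3 − 1 = 2 and tw(G) ≤ 2. Conversely, {c, d, e} is a clique of size 3, and the vertices of any clique must share a bag in every tree decomposition; so some bag has ≥ 3 vertices and tw(G) ≥ 2. Therefore the treewidth is 2.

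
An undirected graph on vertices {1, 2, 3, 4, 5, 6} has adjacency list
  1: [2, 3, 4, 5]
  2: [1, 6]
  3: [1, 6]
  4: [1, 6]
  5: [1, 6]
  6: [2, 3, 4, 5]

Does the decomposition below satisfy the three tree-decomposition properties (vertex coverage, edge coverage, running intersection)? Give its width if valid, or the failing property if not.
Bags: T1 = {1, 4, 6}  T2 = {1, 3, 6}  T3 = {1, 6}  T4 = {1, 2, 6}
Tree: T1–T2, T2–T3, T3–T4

A tree decomposition must satisfy three properties: every vertex lies in some bag; for every edge, both endpoints lie together in some bag; and for every vertex, the bags containing it form a connected subtree. Here vertex 5 appears in no bag, so the decomposition is invalid.

No — vertex 5 appears in no bag.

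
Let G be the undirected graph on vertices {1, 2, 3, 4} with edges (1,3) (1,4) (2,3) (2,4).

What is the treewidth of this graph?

A width-2 tree decomposition is:
Bags: B1 = {2, 3, 4}  B2 = {1, 3, 4}
Tree: B1–B2
Each bag holds 3 vertices, so the decomposition has width 2, which upper-bounds the treewidth. Since 3–2–4–1–3 is a cycle in G, G is not acyclic. Forests are exactly the graphs of treewidth ≤ 1, so tw(G) ≥ 2. Combining the bounds, tw(G) = 2.

2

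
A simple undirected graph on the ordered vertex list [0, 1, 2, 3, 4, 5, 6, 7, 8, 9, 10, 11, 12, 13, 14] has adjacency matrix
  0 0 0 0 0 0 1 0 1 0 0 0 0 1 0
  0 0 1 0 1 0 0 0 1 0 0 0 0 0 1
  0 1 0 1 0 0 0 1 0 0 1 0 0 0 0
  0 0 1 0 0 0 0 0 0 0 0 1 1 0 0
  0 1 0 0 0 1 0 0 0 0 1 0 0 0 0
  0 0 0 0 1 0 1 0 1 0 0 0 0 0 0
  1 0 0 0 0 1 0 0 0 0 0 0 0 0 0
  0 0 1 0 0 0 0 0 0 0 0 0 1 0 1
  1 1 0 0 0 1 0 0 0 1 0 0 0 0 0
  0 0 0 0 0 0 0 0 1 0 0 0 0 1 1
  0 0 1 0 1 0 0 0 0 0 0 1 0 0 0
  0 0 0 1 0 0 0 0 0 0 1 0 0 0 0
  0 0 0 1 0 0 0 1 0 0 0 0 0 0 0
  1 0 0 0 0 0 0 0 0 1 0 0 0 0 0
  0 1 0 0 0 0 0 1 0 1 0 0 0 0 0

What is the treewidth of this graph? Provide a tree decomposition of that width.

Treewidth 3.
One such decomposition:
Bags: B1 = {3, 10, 11, 12}  B2 = {2, 3, 10, 12}  B3 = {2, 7, 10, 12}  B4 = {2, 4, 7, 10}  B5 = {1, 2, 4, 7}  B6 = {1, 4, 7, 14}  B7 = {1, 4, 5, 14}  B8 = {1, 5, 8, 14}  B9 = {5, 8, 9, 14}  B10 = {5, 6, 8, 9}  B11 = {0, 6, 8, 9}  B12 = {0, 6, 9, 13}
Tree: B1–B2, B2–B3, B3–B4, B4–B5, B5–B6, B6–B7, B7–B8, B8–B9, B9–B10, B10–B11, B11–B12

Each bag holds 4 vertices, so the decomposition has width 3, which upper-bounds the treewidth. For the lower bound: the 4 vertex sets {3,11,12}, {10}, {2}, {1,4,7,14} are disjoint, each induces a connected subgraph, and every pair is joined by at least one edge of G. Contracting each set to a single vertex therefore yields K_{4} as a minor, and since treewidth is minor-monotone, tw(G) ≥ tw(K_{4}) = 3. Hence tw(G) = 3 exactly.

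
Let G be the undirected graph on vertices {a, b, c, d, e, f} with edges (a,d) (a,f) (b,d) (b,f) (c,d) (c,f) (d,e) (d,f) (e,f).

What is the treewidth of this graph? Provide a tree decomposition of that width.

Treewidth 2.
One such decomposition:
Bags: B1 = {a, d, f}  B2 = {d, e, f}  B3 = {b, d, f}  B4 = {c, d, f}
Tree: B1–B2, B1–B3, B3–B4

Every bag has size at most 3, so the width is 3 − 1 = 2 and tw(G) ≤ 2. Conversely, {d, e, f} is a clique of size 3, and the vertices of any clique must share a bag in every tree decomposition; so some bag has ≥ 3 vertices and tw(G) ≥ 2. The upper and lower bounds meet at 2, so that is the treewidth.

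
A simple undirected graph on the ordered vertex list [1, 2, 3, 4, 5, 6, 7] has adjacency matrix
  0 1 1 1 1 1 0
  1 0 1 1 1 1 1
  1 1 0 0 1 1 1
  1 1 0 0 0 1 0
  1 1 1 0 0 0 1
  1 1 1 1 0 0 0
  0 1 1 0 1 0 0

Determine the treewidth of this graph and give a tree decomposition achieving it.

Treewidth 3.
One optimal decomposition is:
Bags: B1 = {1, 2, 3, 5}  B2 = {2, 3, 5, 7}  B3 = {1, 2, 3, 6}  B4 = {1, 2, 4, 6}
Tree: B1–B2, B1–B3, B3–B4

Each bag holds 4 vertices, so the decomposition has width 3, which upper-bounds the treewidth. For the lower bound, the 4 vertices {1, 2, 3, 5} are pairwise adjacent, and any tree decomposition puts a clique entirely inside one bag — forcing width ≥ 3. Combining the bounds, tw(G) = 3.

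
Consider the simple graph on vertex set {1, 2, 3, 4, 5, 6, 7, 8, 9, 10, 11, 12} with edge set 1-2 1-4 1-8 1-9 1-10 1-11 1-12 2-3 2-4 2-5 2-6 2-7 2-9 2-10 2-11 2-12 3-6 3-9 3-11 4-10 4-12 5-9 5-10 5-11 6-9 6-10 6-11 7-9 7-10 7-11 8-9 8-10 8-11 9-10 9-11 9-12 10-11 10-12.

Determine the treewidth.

4

A width-4 tree decomposition is:
Bags: B1 = {2, 3, 6, 9, 11}  B2 = {2, 6, 9, 10, 11}  B3 = {2, 7, 9, 10, 11}  B4 = {1, 2, 9, 10, 11}  B5 = {2, 5, 9, 10, 11}  B6 = {1, 8, 9, 10, 11}  B7 = {1, 2, 9, 10, 12}  B8 = {1, 2, 4, 10, 12}
Tree: B1–B2, B2–B3, B3–B4, B2–B5, B4–B6, B4–B7, B7–B8
Each bag holds 5 vertices, so the decomposition has width 4, which upper-bounds the treewidth. On the other hand G contains the 5-clique {1, 8, 9, 10, 11}. A clique must lie in a single bag of any decomposition, so no decomposition can have width below 4. Therefore the treewidth is 4.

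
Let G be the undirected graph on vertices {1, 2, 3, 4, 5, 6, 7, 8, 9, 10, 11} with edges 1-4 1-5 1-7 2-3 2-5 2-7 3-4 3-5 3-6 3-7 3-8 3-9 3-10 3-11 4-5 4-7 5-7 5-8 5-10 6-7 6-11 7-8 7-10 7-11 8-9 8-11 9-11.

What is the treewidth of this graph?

3

A width-3 tree decomposition is:
Bags: B1 = {3, 5, 7, 8}  B2 = {3, 4, 5, 7}  B3 = {3, 7, 8, 11}  B4 = {3, 5, 7, 10}  B5 = {1, 4, 5, 7}  B6 = {2, 3, 5, 7}  B7 = {3, 6, 7, 11}  B8 = {3, 8, 9, 11}
Tree: B1–B2, B1–B3, B1–B4, B2–B5, B4–B6, B3–B7, B3–B8
The largest bag has 4 vertices, giving width 3; this decomposition certifies tw(G) ≤ 3. On the other hand G contains the 4-clique {1, 4, 5, 7}. A clique must lie in a single bag of any decomposition, so no decomposition can have width below 3. Hence tw(G) = 3 exactly.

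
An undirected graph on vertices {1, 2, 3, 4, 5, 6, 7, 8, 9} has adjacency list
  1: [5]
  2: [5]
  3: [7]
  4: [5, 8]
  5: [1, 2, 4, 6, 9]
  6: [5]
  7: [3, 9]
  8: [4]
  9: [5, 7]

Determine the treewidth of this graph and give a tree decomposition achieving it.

Treewidth 1.
Bags: B1 = {4, 5}  B2 = {5, 6}  B3 = {2, 5}  B4 = {1, 5}  B5 = {4, 8}  B6 = {5, 9}  B7 = {7, 9}  B8 = {3, 7}
Tree: B1–B2, B1–B3, B2–B4, B1–B5, B3–B6, B6–B7, B7–B8

The largest bag has 2 vertices, giving width 1; this decomposition certifies tw(G) ≤ 1. Any graph with an edge has treewidth ≥ 1, and G has the edge 4–5. Hence tw(G) = 1 exactly.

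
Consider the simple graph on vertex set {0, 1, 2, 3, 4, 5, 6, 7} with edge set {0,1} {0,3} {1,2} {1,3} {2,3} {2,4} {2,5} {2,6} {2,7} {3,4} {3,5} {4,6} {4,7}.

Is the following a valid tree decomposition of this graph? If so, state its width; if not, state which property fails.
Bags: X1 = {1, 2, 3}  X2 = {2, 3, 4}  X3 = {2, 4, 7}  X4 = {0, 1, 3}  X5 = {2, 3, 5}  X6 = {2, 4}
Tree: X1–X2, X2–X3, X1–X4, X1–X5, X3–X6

A tree decomposition must satisfy three properties: every vertex lies in some bag; for every edge, both endpoints lie together in some bag; and for every vertex, the bags containing it form a connected subtree. Here vertex 6 appears in no bag, so the decomposition is invalid.

No — vertex 6 appears in no bag.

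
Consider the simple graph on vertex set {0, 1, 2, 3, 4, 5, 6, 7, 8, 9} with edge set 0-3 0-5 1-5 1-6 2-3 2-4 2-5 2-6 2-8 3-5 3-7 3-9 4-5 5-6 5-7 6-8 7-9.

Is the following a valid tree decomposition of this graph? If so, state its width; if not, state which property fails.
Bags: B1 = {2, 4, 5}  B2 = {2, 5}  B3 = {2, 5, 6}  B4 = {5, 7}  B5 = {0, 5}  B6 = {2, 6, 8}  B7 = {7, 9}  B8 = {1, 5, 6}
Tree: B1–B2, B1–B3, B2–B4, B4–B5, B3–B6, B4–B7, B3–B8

No — vertex 3 appears in no bag.

A tree decomposition must satisfy three properties: every vertex lies in some bag; for every edge, both endpoints lie together in some bag; and for every vertex, the bags containing it form a connected subtree. Here vertex 3 appears in no bag, so the decomposition is invalid.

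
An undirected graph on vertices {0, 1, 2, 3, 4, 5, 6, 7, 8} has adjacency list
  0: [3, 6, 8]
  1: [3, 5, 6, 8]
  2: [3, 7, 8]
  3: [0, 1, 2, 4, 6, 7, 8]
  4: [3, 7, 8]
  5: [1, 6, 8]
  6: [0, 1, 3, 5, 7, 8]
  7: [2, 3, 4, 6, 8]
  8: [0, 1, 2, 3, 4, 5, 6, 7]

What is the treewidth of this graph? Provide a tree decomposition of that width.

Treewidth 3.
One such decomposition:
Bags: B1 = {3, 6, 7, 8}  B2 = {2, 3, 7, 8}  B3 = {1, 3, 6, 8}  B4 = {3, 4, 7, 8}  B5 = {1, 5, 6, 8}  B6 = {0, 3, 6, 8}
Tree: B1–B2, B1–B3, B2–B4, B3–B5, B3–B6

The largest bag has 4 vertices, giving width 3; this decomposition certifies tw(G) ≤ 3. On the other hand G contains the 4-clique {2, 3, 7, 8}. A clique must lie in a single bag of any decomposition, so no decomposition can have width below 3. The upper and lower bounds meet at 3, so that is the treewidth.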